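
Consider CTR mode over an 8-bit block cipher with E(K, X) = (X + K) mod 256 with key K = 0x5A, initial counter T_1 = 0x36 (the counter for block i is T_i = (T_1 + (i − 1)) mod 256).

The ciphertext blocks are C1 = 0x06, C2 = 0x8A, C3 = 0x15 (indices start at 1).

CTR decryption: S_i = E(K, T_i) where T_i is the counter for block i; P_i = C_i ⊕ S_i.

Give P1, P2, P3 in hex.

P1: T = 0x36, S = E(K, T) = 0x90; 0x06 ⊕ 0x90 = 0x96.
P2: T = 0x37, S = E(K, T) = 0x91; 0x8A ⊕ 0x91 = 0x1B.
P3: T = 0x38, S = E(K, T) = 0x92; 0x15 ⊕ 0x92 = 0x87.

P1 = 0x96, P2 = 0x1B, P3 = 0x87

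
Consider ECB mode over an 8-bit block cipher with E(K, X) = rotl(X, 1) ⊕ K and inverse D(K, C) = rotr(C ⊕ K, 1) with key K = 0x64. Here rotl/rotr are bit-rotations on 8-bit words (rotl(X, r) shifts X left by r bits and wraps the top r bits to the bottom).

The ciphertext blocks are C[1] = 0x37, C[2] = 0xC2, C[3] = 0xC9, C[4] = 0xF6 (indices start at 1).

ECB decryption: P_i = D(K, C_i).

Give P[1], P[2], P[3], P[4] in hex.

P[1] = 0xA9, P[2] = 0x53, P[3] = 0xD6, P[4] = 0x49

P[1]: D(K, 0x37) = 0xA9.
P[2]: D(K, 0xC2) = 0x53.
P[3]: D(K, 0xC9) = 0xD6.
P[4]: D(K, 0xF6) = 0x49.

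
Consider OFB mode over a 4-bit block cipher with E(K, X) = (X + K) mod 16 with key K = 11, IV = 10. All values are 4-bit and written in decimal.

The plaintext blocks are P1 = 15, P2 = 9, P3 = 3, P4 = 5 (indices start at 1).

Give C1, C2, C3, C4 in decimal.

OFB encryption: S_i = E(K, S_{i−1}) with S_{0} = IV; C_i = P_i ⊕ S_i.
C1: S = E(K, 10) = 5; 15 ⊕ 5 = 10.
C2: S = E(K, 5) = 0; 9 ⊕ 0 = 9.
C3: S = E(K, 0) = 11; 3 ⊕ 11 = 8.
C4: S = E(K, 11) = 6; 5 ⊕ 6 = 3.

C1 = 10, C2 = 9, C3 = 8, C4 = 3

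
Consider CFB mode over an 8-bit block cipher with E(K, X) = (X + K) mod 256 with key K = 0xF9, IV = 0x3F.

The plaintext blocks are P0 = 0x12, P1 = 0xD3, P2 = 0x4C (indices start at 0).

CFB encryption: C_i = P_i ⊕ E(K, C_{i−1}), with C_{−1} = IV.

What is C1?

C1 = 0xF0

C0: E(K, 0x3F) = 0x38; 0x12 ⊕ 0x38 = 0x2A.
C1: E(K, 0x2A) = 0x23; 0xD3 ⊕ 0x23 = 0xF0.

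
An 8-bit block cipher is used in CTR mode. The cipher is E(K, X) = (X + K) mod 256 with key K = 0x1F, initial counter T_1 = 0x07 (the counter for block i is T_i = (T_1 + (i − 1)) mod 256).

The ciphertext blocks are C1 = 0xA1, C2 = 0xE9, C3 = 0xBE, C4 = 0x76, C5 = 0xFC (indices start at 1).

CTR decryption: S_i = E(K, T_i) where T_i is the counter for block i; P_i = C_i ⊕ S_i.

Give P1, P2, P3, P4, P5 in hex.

P1 = 0x87, P2 = 0xCE, P3 = 0x96, P4 = 0x5F, P5 = 0xD6

P1: T = 0x07, S = E(K, T) = 0x26; 0xA1 ⊕ 0x26 = 0x87.
P2: T = 0x08, S = E(K, T) = 0x27; 0xE9 ⊕ 0x27 = 0xCE.
P3: T = 0x09, S = E(K, T) = 0x28; 0xBE ⊕ 0x28 = 0x96.
P4: T = 0x0A, S = E(K, T) = 0x29; 0x76 ⊕ 0x29 = 0x5F.
P5: T = 0x0B, S = E(K, T) = 0x2A; 0xFC ⊕ 0x2A = 0xD6.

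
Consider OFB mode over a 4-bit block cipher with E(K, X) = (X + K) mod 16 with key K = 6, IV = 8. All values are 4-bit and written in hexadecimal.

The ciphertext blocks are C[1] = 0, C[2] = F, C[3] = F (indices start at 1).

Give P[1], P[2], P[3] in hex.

P[1] = E, P[2] = B, P[3] = 5

OFB decryption: S_i = E(K, S_{i−1}) with S_{0} = IV; P_i = C_i ⊕ S_i.
P[1]: S = E(K, 8) = E; 0 ⊕ E = E.
P[2]: S = E(K, E) = 4; F ⊕ 4 = B.
P[3]: S = E(K, 4) = A; F ⊕ A = 5.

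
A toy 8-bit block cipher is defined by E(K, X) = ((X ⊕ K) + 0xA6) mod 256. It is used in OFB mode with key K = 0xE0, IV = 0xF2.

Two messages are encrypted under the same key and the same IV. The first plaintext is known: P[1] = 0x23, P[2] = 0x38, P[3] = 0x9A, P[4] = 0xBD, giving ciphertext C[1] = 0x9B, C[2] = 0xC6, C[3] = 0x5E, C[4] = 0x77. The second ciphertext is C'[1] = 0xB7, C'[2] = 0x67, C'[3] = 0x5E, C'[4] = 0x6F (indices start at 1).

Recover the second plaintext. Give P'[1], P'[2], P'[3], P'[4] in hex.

P'[1] = 0x0F, P'[2] = 0x99, P'[3] = 0x9A, P'[4] = 0xA5

In OFB with a reused IV, both messages share the same keystream S_i, so C_i ⊕ C'_i = P_i ⊕ P'_i and thus P'_i = P_i ⊕ C_i ⊕ C'_i.
P'[1]: 0x23 ⊕ 0x9B ⊕ 0xB7 = 0x0F.
P'[2]: 0x38 ⊕ 0xC6 ⊕ 0x67 = 0x99.
P'[3]: 0x9A ⊕ 0x5E ⊕ 0x5E = 0x9A.
P'[4]: 0xBD ⊕ 0x77 ⊕ 0x6F = 0xA5.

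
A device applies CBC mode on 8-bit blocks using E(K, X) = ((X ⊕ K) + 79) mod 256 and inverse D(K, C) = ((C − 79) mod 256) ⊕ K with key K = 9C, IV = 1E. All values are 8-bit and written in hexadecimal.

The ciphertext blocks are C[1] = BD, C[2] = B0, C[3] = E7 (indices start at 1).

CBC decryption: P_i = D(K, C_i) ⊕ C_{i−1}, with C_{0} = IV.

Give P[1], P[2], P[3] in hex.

P[1] = C6, P[2] = 16, P[3] = 42

P[1]: D(K, BD) = D8; D8 ⊕ 1E = C6.
P[2]: D(K, B0) = AB; AB ⊕ BD = 16.
P[3]: D(K, E7) = F2; F2 ⊕ B0 = 42.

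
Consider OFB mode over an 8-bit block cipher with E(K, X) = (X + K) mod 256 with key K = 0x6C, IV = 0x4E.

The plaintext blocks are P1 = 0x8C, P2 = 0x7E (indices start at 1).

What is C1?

C1 = 0x36

OFB encryption: S_i = E(K, S_{i−1}) with S_{0} = IV; C_i = P_i ⊕ S_i.
C1: S = E(K, 0x4E) = 0xBA; 0x8C ⊕ 0xBA = 0x36.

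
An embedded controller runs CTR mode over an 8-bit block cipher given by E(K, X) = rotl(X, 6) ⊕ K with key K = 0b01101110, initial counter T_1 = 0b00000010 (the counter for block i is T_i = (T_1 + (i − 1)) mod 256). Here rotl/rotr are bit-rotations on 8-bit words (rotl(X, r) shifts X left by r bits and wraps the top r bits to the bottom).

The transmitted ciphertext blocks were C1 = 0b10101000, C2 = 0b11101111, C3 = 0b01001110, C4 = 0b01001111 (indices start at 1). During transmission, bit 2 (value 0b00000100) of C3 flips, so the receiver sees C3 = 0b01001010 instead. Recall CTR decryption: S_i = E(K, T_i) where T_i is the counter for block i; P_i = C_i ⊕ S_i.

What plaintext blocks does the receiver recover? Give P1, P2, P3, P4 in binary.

Only C3 changed, to 0b01001010. In CTR, a change in C_i flips the same bit in P_i only; the keystream is unaffected. Decrypting the received ciphertext:
P1: T = 0b00000010, S = E(K, T) = 0b11101110; 0b10101000 ⊕ 0b11101110 = 0b01000110.
P2: T = 0b00000011, S = E(K, T) = 0b10101110; 0b11101111 ⊕ 0b10101110 = 0b01000001.
P3: T = 0b00000100, S = E(K, T) = 0b01101111; 0b01001010 ⊕ 0b01101111 = 0b00100101.
P4: T = 0b00000101, S = E(K, T) = 0b00101111; 0b01001111 ⊕ 0b00101111 = 0b01100000.
Blocks that differ from the original plaintext: P3.

P1 = 0b01000110, P2 = 0b01000001, P3 = 0b00100101, P4 = 0b01100000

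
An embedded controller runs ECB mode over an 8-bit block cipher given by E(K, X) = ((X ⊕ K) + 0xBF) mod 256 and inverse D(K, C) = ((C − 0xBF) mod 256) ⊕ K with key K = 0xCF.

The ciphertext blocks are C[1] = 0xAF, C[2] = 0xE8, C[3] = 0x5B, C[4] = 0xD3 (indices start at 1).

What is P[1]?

P[1] = 0x3F

ECB decryption: P_i = D(K, C_i).
P[1]: D(K, 0xAF) = 0x3F.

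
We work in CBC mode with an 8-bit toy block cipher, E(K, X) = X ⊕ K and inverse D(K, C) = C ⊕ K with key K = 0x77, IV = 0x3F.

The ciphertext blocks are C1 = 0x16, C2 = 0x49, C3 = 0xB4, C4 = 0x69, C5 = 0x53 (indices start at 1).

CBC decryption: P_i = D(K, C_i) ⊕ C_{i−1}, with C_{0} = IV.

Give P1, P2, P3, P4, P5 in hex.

P1 = 0x5E, P2 = 0x28, P3 = 0x8A, P4 = 0xAA, P5 = 0x4D

P1: D(K, 0x16) = 0x61; 0x61 ⊕ 0x3F = 0x5E.
P2: D(K, 0x49) = 0x3E; 0x3E ⊕ 0x16 = 0x28.
P3: D(K, 0xB4) = 0xC3; 0xC3 ⊕ 0x49 = 0x8A.
P4: D(K, 0x69) = 0x1E; 0x1E ⊕ 0xB4 = 0xAA.
P5: D(K, 0x53) = 0x24; 0x24 ⊕ 0x69 = 0x4D.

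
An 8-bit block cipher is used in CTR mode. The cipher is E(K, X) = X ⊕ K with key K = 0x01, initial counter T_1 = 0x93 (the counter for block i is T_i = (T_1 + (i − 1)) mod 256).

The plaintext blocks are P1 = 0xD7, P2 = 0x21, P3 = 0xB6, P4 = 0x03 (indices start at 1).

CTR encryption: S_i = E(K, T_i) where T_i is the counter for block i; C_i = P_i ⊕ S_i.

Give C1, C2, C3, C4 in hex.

C1 = 0x45, C2 = 0xB4, C3 = 0x22, C4 = 0x94

C1: T = 0x93, S = E(K, T) = 0x92; 0xD7 ⊕ 0x92 = 0x45.
C2: T = 0x94, S = E(K, T) = 0x95; 0x21 ⊕ 0x95 = 0xB4.
C3: T = 0x95, S = E(K, T) = 0x94; 0xB6 ⊕ 0x94 = 0x22.
C4: T = 0x96, S = E(K, T) = 0x97; 0x03 ⊕ 0x97 = 0x94.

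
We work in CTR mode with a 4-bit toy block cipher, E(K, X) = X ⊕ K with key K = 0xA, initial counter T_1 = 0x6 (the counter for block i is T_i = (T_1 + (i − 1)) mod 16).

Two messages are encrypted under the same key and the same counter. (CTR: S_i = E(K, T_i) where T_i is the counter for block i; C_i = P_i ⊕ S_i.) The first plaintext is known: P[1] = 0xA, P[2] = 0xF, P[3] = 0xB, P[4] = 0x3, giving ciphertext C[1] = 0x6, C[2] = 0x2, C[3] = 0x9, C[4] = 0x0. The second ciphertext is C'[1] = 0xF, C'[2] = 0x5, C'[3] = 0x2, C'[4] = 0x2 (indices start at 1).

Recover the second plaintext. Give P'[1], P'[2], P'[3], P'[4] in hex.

In CTR with a reused counter, both messages share the same keystream S_i, so C_i ⊕ C'_i = P_i ⊕ P'_i and thus P'_i = P_i ⊕ C_i ⊕ C'_i.
P'[1]: 0xA ⊕ 0x6 ⊕ 0xF = 0x3.
P'[2]: 0xF ⊕ 0x2 ⊕ 0x5 = 0x8.
P'[3]: 0xB ⊕ 0x9 ⊕ 0x2 = 0x0.
P'[4]: 0x3 ⊕ 0x0 ⊕ 0x2 = 0x1.

P'[1] = 0x3, P'[2] = 0x8, P'[3] = 0x0, P'[4] = 0x1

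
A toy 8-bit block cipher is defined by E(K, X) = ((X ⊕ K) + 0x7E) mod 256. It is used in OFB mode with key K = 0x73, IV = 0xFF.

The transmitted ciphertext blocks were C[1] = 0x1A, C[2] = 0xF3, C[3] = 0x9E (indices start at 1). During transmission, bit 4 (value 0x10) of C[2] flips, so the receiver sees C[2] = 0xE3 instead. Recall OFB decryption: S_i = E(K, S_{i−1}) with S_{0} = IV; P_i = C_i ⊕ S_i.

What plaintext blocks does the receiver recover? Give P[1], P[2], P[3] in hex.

Only C[2] changed, to 0xE3. In OFB, a change in C_i flips the same bit in P_i only; the keystream is unaffected. Decrypting the received ciphertext:
P[1]: S = E(K, 0xFF) = 0x0A; 0x1A ⊕ 0x0A = 0x10.
P[2]: S = E(K, 0x0A) = 0xF7; 0xE3 ⊕ 0xF7 = 0x14.
P[3]: S = E(K, 0xF7) = 0x02; 0x9E ⊕ 0x02 = 0x9C.
Blocks that differ from the original plaintext: P[2].

P[1] = 0x10, P[2] = 0x14, P[3] = 0x9C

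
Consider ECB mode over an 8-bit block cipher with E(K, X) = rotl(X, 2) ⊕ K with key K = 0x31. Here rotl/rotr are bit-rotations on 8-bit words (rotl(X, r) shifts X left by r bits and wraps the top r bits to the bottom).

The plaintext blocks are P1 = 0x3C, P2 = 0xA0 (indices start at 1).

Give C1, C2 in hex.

C1 = 0xC1, C2 = 0xB3

ECB encryption: C_i = E(K, P_i).
C1: E(K, 0x3C) = 0xC1.
C2: E(K, 0xA0) = 0xB3.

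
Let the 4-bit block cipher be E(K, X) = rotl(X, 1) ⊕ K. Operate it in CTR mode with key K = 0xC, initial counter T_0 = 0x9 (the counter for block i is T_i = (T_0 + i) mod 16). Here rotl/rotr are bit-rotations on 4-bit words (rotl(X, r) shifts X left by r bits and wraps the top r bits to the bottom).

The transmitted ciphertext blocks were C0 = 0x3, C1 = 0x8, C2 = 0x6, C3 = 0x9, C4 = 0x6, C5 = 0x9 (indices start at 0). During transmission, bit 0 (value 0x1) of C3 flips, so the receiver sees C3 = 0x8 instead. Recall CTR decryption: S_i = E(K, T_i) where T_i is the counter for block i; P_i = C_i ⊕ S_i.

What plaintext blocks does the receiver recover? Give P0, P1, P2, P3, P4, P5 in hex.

P0 = 0xC, P1 = 0x1, P2 = 0xD, P3 = 0xD, P4 = 0x1, P5 = 0x8

Only C3 changed, to 0x8. In CTR, a change in C_i flips the same bit in P_i only; the keystream is unaffected. Decrypting the received ciphertext:
P0: T = 0x9, S = E(K, T) = 0xF; 0x3 ⊕ 0xF = 0xC.
P1: T = 0xA, S = E(K, T) = 0x9; 0x8 ⊕ 0x9 = 0x1.
P2: T = 0xB, S = E(K, T) = 0xB; 0x6 ⊕ 0xB = 0xD.
P3: T = 0xC, S = E(K, T) = 0x5; 0x8 ⊕ 0x5 = 0xD.
P4: T = 0xD, S = E(K, T) = 0x7; 0x6 ⊕ 0x7 = 0x1.
P5: T = 0xE, S = E(K, T) = 0x1; 0x9 ⊕ 0x1 = 0x8.
Blocks that differ from the original plaintext: P3.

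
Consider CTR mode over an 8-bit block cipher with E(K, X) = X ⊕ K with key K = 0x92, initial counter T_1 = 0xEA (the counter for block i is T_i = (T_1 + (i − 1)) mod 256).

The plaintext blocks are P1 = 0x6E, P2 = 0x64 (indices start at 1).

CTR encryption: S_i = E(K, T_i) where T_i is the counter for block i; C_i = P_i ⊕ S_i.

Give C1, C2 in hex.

C1 = 0x16, C2 = 0x1D

C1: T = 0xEA, S = E(K, T) = 0x78; 0x6E ⊕ 0x78 = 0x16.
C2: T = 0xEB, S = E(K, T) = 0x79; 0x64 ⊕ 0x79 = 0x1D.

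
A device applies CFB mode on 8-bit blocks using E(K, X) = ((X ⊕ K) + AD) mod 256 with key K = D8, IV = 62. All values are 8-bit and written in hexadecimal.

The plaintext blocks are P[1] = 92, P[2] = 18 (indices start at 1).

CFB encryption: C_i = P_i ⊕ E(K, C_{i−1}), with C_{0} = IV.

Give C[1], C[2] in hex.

C[1] = F5, C[2] = C2

C[1]: E(K, 62) = 67; 92 ⊕ 67 = F5.
C[2]: E(K, F5) = DA; 18 ⊕ DA = C2.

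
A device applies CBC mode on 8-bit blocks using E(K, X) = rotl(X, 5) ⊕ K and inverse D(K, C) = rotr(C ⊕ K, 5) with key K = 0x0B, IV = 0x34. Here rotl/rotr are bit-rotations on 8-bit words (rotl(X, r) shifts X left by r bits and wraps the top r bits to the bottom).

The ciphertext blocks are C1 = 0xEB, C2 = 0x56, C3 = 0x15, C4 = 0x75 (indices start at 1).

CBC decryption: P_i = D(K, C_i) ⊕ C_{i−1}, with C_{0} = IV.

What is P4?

P4: D(K, 0x75) = 0xF3; 0xF3 ⊕ 0x15 = 0xE6.

P4 = 0xE6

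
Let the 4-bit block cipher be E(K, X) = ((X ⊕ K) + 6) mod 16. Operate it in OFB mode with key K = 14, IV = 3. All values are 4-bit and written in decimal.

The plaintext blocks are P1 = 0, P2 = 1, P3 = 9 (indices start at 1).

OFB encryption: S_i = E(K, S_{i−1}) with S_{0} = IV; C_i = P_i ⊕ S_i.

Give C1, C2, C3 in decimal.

C1: S = E(K, 3) = 3; 0 ⊕ 3 = 3.
C2: S = E(K, 3) = 3; 1 ⊕ 3 = 2.
C3: S = E(K, 3) = 3; 9 ⊕ 3 = 10.

C1 = 3, C2 = 2, C3 = 10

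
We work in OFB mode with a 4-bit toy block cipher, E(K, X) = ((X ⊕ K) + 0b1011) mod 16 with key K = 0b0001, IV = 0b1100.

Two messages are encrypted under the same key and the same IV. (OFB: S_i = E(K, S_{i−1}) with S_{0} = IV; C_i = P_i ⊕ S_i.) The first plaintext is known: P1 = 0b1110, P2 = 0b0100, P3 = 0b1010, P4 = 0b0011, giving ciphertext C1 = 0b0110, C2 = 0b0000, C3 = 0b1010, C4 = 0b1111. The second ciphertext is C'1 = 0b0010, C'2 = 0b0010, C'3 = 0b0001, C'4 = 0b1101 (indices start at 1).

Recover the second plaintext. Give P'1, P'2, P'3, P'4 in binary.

P'1 = 0b1010, P'2 = 0b0110, P'3 = 0b0001, P'4 = 0b0001

In OFB with a reused IV, both messages share the same keystream S_i, so C_i ⊕ C'_i = P_i ⊕ P'_i and thus P'_i = P_i ⊕ C_i ⊕ C'_i.
P'1: 0b1110 ⊕ 0b0110 ⊕ 0b0010 = 0b1010.
P'2: 0b0100 ⊕ 0b0000 ⊕ 0b0010 = 0b0110.
P'3: 0b1010 ⊕ 0b1010 ⊕ 0b0001 = 0b0001.
P'4: 0b0011 ⊕ 0b1111 ⊕ 0b1101 = 0b0001.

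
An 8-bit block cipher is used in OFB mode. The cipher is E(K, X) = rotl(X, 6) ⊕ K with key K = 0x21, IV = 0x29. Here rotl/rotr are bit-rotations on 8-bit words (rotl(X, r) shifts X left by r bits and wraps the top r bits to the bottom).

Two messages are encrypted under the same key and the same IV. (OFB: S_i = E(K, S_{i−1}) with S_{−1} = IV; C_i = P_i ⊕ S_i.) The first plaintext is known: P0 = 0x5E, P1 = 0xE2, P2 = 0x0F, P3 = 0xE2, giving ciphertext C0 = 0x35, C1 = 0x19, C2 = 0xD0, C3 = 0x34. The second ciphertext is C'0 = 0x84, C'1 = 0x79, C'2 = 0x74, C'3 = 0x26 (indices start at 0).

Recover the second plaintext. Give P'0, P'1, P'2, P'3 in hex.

In OFB with a reused IV, both messages share the same keystream S_i, so C_i ⊕ C'_i = P_i ⊕ P'_i and thus P'_i = P_i ⊕ C_i ⊕ C'_i.
P'0: 0x5E ⊕ 0x35 ⊕ 0x84 = 0xEF.
P'1: 0xE2 ⊕ 0x19 ⊕ 0x79 = 0x82.
P'2: 0x0F ⊕ 0xD0 ⊕ 0x74 = 0xAB.
P'3: 0xE2 ⊕ 0x34 ⊕ 0x26 = 0xF0.

P'0 = 0xEF, P'1 = 0x82, P'2 = 0xAB, P'3 = 0xF0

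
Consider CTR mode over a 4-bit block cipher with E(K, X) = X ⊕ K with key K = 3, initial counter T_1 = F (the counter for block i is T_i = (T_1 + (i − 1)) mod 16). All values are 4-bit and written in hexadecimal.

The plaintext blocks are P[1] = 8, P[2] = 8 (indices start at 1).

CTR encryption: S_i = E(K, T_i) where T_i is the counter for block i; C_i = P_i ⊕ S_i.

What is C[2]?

C[1]: T = F, S = E(K, T) = C; 8 ⊕ C = 4.
C[2]: T = 0, S = E(K, T) = 3; 8 ⊕ 3 = B.

C[2] = B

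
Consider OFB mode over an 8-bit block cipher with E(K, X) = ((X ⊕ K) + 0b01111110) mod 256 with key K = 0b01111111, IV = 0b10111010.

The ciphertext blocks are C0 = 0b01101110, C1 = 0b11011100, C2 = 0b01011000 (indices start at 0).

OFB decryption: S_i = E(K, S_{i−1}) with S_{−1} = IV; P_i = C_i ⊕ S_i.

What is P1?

P1 = 0b01100110

P0: S = E(K, 0b10111010) = 0b01000011; 0b01101110 ⊕ 0b01000011 = 0b00101101.
P1: S = E(K, 0b01000011) = 0b10111010; 0b11011100 ⊕ 0b10111010 = 0b01100110.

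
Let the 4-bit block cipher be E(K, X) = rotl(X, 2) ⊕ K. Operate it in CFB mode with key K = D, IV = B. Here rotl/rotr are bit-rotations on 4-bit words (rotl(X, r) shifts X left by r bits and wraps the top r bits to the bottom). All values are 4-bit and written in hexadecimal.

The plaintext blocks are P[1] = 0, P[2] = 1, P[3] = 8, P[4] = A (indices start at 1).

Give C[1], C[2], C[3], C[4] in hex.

CFB encryption: C_i = P_i ⊕ E(K, C_{i−1}), with C_{0} = IV.
C[1]: E(K, B) = 3; 0 ⊕ 3 = 3.
C[2]: E(K, 3) = 1; 1 ⊕ 1 = 0.
C[3]: E(K, 0) = D; 8 ⊕ D = 5.
C[4]: E(K, 5) = 8; A ⊕ 8 = 2.

C[1] = 3, C[2] = 0, C[3] = 5, C[4] = 2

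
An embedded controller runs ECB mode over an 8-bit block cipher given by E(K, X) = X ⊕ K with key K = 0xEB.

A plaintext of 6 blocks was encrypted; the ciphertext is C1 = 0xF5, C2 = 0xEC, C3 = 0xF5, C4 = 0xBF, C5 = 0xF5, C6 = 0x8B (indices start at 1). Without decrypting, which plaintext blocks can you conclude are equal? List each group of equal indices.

P1 = P3 = P5

ECB encrypts each block independently with the same key, so equal ciphertext blocks imply equal plaintext blocks.
C1 = C3 = C5 = 0xF5, so P1 = P3 = P5.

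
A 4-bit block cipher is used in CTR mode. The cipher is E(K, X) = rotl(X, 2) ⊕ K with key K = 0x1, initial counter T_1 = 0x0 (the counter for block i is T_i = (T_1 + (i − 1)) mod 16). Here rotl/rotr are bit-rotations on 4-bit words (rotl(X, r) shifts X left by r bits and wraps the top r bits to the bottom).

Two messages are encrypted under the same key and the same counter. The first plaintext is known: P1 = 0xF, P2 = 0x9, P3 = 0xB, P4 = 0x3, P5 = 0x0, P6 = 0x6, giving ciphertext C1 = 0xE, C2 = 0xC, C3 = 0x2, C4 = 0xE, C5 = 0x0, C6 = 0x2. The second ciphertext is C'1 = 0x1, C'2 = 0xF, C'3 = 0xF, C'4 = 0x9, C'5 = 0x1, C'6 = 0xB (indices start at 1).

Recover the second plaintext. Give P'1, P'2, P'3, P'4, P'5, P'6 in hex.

In CTR with a reused counter, both messages share the same keystream S_i, so C_i ⊕ C'_i = P_i ⊕ P'_i and thus P'_i = P_i ⊕ C_i ⊕ C'_i.
P'1: 0xF ⊕ 0xE ⊕ 0x1 = 0x0.
P'2: 0x9 ⊕ 0xC ⊕ 0xF = 0xA.
P'3: 0xB ⊕ 0x2 ⊕ 0xF = 0x6.
P'4: 0x3 ⊕ 0xE ⊕ 0x9 = 0x4.
P'5: 0x0 ⊕ 0x0 ⊕ 0x1 = 0x1.
P'6: 0x6 ⊕ 0x2 ⊕ 0xB = 0xF.

P'1 = 0x0, P'2 = 0xA, P'3 = 0x6, P'4 = 0x4, P'5 = 0x1, P'6 = 0xF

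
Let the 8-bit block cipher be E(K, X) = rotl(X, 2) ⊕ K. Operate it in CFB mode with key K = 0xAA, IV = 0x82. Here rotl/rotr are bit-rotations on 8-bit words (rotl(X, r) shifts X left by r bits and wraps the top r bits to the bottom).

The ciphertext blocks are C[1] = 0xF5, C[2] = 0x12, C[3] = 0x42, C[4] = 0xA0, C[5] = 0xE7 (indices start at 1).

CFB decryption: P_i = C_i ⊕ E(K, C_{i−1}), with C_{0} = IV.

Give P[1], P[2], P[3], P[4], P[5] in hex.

P[1] = 0x55, P[2] = 0x6F, P[3] = 0xA0, P[4] = 0x03, P[5] = 0xCF

P[1]: E(K, 0x82) = 0xA0; 0xF5 ⊕ 0xA0 = 0x55.
P[2]: E(K, 0xF5) = 0x7D; 0x12 ⊕ 0x7D = 0x6F.
P[3]: E(K, 0x12) = 0xE2; 0x42 ⊕ 0xE2 = 0xA0.
P[4]: E(K, 0x42) = 0xA3; 0xA0 ⊕ 0xA3 = 0x03.
P[5]: E(K, 0xA0) = 0x28; 0xE7 ⊕ 0x28 = 0xCF.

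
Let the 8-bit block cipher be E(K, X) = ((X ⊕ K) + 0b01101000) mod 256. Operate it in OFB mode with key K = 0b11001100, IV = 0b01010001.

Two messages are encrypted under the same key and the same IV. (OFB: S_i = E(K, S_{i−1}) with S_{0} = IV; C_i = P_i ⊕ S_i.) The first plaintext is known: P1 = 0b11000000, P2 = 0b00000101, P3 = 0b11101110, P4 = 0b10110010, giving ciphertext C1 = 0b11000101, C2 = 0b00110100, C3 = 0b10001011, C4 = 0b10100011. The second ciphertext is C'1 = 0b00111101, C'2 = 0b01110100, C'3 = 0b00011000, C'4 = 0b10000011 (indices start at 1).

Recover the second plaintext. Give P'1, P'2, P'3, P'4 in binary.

In OFB with a reused IV, both messages share the same keystream S_i, so C_i ⊕ C'_i = P_i ⊕ P'_i and thus P'_i = P_i ⊕ C_i ⊕ C'_i.
P'1: 0b11000000 ⊕ 0b11000101 ⊕ 0b00111101 = 0b00111000.
P'2: 0b00000101 ⊕ 0b00110100 ⊕ 0b01110100 = 0b01000101.
P'3: 0b11101110 ⊕ 0b10001011 ⊕ 0b00011000 = 0b01111101.
P'4: 0b10110010 ⊕ 0b10100011 ⊕ 0b10000011 = 0b10010010.

P'1 = 0b00111000, P'2 = 0b01000101, P'3 = 0b01111101, P'4 = 0b10010010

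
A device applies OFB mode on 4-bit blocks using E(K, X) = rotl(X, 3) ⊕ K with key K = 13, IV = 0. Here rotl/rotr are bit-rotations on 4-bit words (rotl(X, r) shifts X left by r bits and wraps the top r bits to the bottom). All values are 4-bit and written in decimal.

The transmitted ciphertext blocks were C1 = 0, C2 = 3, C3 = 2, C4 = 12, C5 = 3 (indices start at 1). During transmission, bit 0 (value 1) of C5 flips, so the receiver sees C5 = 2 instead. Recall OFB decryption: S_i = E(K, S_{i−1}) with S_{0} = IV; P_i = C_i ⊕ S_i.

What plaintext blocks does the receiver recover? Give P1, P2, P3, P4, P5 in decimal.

P1 = 13, P2 = 0, P3 = 6, P4 = 3, P5 = 0

Only C5 changed, to 2. In OFB, a change in C_i flips the same bit in P_i only; the keystream is unaffected. Decrypting the received ciphertext:
P1: S = E(K, 0) = 13; 0 ⊕ 13 = 13.
P2: S = E(K, 13) = 3; 3 ⊕ 3 = 0.
P3: S = E(K, 3) = 4; 2 ⊕ 4 = 6.
P4: S = E(K, 4) = 15; 12 ⊕ 15 = 3.
P5: S = E(K, 15) = 2; 2 ⊕ 2 = 0.
Blocks that differ from the original plaintext: P5.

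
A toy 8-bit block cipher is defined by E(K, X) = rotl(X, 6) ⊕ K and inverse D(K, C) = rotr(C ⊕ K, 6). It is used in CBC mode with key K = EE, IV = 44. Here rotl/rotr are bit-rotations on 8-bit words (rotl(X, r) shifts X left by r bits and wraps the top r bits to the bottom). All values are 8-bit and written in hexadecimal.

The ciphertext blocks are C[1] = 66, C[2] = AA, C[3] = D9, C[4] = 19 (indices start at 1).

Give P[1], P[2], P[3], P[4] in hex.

P[1] = 66, P[2] = 77, P[3] = 76, P[4] = 06

CBC decryption: P_i = D(K, C_i) ⊕ C_{i−1}, with C_{0} = IV.
P[1]: D(K, 66) = 22; 22 ⊕ 44 = 66.
P[2]: D(K, AA) = 11; 11 ⊕ 66 = 77.
P[3]: D(K, D9) = DC; DC ⊕ AA = 76.
P[4]: D(K, 19) = DF; DF ⊕ D9 = 06.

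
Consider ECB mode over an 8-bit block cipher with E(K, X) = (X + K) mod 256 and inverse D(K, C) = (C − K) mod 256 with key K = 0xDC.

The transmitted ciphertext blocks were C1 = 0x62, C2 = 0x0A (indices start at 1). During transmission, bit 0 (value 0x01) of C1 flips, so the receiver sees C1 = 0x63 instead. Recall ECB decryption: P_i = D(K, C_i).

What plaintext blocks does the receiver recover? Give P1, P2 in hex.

P1 = 0x87, P2 = 0x2E

Only C1 changed, to 0x63. In ECB, a change in C_i affects only P_i. Decrypting the received ciphertext:
P1: D(K, 0x63) = 0x87.
P2: D(K, 0x0A) = 0x2E.
Blocks that differ from the original plaintext: P1.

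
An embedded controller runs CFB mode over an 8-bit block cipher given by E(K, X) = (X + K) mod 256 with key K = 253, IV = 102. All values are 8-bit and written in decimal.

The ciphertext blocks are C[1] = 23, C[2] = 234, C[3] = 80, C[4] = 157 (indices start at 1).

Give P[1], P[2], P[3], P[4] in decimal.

P[1] = 116, P[2] = 254, P[3] = 183, P[4] = 208

CFB decryption: P_i = C_i ⊕ E(K, C_{i−1}), with C_{0} = IV.
P[1]: E(K, 102) = 99; 23 ⊕ 99 = 116.
P[2]: E(K, 23) = 20; 234 ⊕ 20 = 254.
P[3]: E(K, 234) = 231; 80 ⊕ 231 = 183.
P[4]: E(K, 80) = 77; 157 ⊕ 77 = 208.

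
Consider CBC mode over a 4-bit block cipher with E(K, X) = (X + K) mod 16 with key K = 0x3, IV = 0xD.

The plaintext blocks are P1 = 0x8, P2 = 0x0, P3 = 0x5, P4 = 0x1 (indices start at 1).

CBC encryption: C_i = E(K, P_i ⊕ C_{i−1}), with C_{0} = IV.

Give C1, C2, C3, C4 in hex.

C1 = 0x8, C2 = 0xB, C3 = 0x1, C4 = 0x3

C1: P1 ⊕ 0xD = 0x5; E(K, 0x5) = 0x8.
C2: P2 ⊕ 0x8 = 0x8; E(K, 0x8) = 0xB.
C3: P3 ⊕ 0xB = 0xE; E(K, 0xE) = 0x1.
C4: P4 ⊕ 0x1 = 0x0; E(K, 0x0) = 0x3.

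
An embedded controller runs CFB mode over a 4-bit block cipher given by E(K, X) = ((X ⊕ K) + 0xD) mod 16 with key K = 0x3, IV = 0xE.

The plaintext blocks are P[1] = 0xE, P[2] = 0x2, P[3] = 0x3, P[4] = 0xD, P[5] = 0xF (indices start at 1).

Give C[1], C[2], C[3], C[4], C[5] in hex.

C[1] = 0x4, C[2] = 0x6, C[3] = 0x1, C[4] = 0x2, C[5] = 0x1

CFB encryption: C_i = P_i ⊕ E(K, C_{i−1}), with C_{0} = IV.
C[1]: E(K, 0xE) = 0xA; 0xE ⊕ 0xA = 0x4.
C[2]: E(K, 0x4) = 0x4; 0x2 ⊕ 0x4 = 0x6.
C[3]: E(K, 0x6) = 0x2; 0x3 ⊕ 0x2 = 0x1.
C[4]: E(K, 0x1) = 0xF; 0xD ⊕ 0xF = 0x2.
C[5]: E(K, 0x2) = 0xE; 0xF ⊕ 0xE = 0x1.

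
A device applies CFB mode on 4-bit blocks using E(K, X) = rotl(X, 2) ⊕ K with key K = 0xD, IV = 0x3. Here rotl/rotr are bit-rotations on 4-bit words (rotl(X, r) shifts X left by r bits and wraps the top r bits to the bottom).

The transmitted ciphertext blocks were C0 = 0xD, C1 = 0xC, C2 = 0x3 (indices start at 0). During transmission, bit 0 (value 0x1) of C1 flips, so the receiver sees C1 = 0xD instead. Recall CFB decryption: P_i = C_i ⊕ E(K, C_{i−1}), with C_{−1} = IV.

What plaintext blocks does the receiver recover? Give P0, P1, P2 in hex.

Only C1 changed, to 0xD. In CFB, a change in C_i flips the same bit in P_i and garbles P_{i+1}. Decrypting the received ciphertext:
P0: E(K, 0x3) = 0x1; 0xD ⊕ 0x1 = 0xC.
P1: E(K, 0xD) = 0xA; 0xD ⊕ 0xA = 0x7.
P2: E(K, 0xD) = 0xA; 0x3 ⊕ 0xA = 0x9.
Blocks that differ from the original plaintext: P1, P2.

P0 = 0xC, P1 = 0x7, P2 = 0x9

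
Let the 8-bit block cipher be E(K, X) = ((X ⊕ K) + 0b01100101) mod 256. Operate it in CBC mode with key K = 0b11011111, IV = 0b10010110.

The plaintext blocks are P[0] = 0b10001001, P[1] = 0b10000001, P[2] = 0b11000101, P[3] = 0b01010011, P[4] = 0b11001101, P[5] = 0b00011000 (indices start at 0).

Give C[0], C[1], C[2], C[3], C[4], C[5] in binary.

C[0] = 0b00100101, C[1] = 0b11100000, C[2] = 0b01011111, C[3] = 0b00111000, C[4] = 0b10001111, C[5] = 0b10101101

CBC encryption: C_i = E(K, P_i ⊕ C_{i−1}), with C_{−1} = IV.
C[0]: P[0] ⊕ 0b10010110 = 0b00011111; E(K, 0b00011111) = 0b00100101.
C[1]: P[1] ⊕ 0b00100101 = 0b10100100; E(K, 0b10100100) = 0b11100000.
C[2]: P[2] ⊕ 0b11100000 = 0b00100101; E(K, 0b00100101) = 0b01011111.
C[3]: P[3] ⊕ 0b01011111 = 0b00001100; E(K, 0b00001100) = 0b00111000.
C[4]: P[4] ⊕ 0b00111000 = 0b11110101; E(K, 0b11110101) = 0b10001111.
C[5]: P[5] ⊕ 0b10001111 = 0b10010111; E(K, 0b10010111) = 0b10101101.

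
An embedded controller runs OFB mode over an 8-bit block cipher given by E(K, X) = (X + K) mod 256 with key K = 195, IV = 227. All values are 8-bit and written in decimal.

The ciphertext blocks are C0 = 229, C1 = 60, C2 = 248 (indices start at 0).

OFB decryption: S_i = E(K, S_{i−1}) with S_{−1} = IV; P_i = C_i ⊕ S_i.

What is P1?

P0: S = E(K, 227) = 166; 229 ⊕ 166 = 67.
P1: S = E(K, 166) = 105; 60 ⊕ 105 = 85.

P1 = 85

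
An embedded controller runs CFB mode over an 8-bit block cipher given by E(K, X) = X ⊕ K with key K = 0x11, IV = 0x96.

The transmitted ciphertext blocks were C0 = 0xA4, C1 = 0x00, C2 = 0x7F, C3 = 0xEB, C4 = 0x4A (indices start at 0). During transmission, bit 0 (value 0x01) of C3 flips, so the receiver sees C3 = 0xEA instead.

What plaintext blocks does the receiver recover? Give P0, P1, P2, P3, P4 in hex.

CFB decryption: P_i = C_i ⊕ E(K, C_{i−1}), with C_{−1} = IV.
Only C3 changed, to 0xEA. In CFB, a change in C_i flips the same bit in P_i and garbles P_{i+1}. Decrypting the received ciphertext:
P0: E(K, 0x96) = 0x87; 0xA4 ⊕ 0x87 = 0x23.
P1: E(K, 0xA4) = 0xB5; 0x00 ⊕ 0xB5 = 0xB5.
P2: E(K, 0x00) = 0x11; 0x7F ⊕ 0x11 = 0x6E.
P3: E(K, 0x7F) = 0x6E; 0xEA ⊕ 0x6E = 0x84.
P4: E(K, 0xEA) = 0xFB; 0x4A ⊕ 0xFB = 0xB1.
Blocks that differ from the original plaintext: P3, P4.

P0 = 0x23, P1 = 0xB5, P2 = 0x6E, P3 = 0x84, P4 = 0xB1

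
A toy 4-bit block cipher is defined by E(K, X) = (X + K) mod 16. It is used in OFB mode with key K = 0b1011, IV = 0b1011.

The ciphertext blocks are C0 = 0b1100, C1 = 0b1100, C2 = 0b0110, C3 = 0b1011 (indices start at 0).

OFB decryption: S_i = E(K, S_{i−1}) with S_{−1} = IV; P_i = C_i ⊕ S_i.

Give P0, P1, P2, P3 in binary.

P0 = 0b1010, P1 = 0b1101, P2 = 0b1010, P3 = 0b1100

P0: S = E(K, 0b1011) = 0b0110; 0b1100 ⊕ 0b0110 = 0b1010.
P1: S = E(K, 0b0110) = 0b0001; 0b1100 ⊕ 0b0001 = 0b1101.
P2: S = E(K, 0b0001) = 0b1100; 0b0110 ⊕ 0b1100 = 0b1010.
P3: S = E(K, 0b1100) = 0b0111; 0b1011 ⊕ 0b0111 = 0b1100.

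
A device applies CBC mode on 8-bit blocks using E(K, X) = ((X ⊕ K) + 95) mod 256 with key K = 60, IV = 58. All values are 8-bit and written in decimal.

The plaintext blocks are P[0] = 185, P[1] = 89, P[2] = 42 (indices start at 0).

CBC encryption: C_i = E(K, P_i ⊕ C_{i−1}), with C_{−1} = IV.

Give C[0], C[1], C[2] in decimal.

C[0]: P[0] ⊕ 58 = 131; E(K, 131) = 30.
C[1]: P[1] ⊕ 30 = 71; E(K, 71) = 218.
C[2]: P[2] ⊕ 218 = 240; E(K, 240) = 43.

C[0] = 30, C[1] = 218, C[2] = 43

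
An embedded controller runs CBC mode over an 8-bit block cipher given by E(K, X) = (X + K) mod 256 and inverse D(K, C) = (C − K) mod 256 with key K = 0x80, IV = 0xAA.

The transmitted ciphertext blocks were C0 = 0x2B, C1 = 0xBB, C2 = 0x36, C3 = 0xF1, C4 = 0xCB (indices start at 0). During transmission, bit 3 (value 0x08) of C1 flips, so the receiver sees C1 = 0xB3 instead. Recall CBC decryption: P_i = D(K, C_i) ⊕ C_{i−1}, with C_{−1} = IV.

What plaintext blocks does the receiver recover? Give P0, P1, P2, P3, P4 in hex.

P0 = 0x01, P1 = 0x18, P2 = 0x05, P3 = 0x47, P4 = 0xBA

Only C1 changed, to 0xB3. In CBC, a change in C_i garbles P_i and flips the same bit in P_{i+1}. Decrypting the received ciphertext:
P0: D(K, 0x2B) = 0xAB; 0xAB ⊕ 0xAA = 0x01.
P1: D(K, 0xB3) = 0x33; 0x33 ⊕ 0x2B = 0x18.
P2: D(K, 0x36) = 0xB6; 0xB6 ⊕ 0xB3 = 0x05.
P3: D(K, 0xF1) = 0x71; 0x71 ⊕ 0x36 = 0x47.
P4: D(K, 0xCB) = 0x4B; 0x4B ⊕ 0xF1 = 0xBA.
Blocks that differ from the original plaintext: P1, P2.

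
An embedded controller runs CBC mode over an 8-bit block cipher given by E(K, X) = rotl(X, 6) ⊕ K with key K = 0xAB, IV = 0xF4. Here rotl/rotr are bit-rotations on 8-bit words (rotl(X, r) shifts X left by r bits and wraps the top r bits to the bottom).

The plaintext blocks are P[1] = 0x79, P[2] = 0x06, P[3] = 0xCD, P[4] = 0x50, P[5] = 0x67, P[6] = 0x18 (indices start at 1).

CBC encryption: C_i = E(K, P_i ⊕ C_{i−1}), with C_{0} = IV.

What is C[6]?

C[6] = 0xB1

C[1]: P[1] ⊕ 0xF4 = 0x8D; E(K, 0x8D) = 0xC8.
C[2]: P[2] ⊕ 0xC8 = 0xCE; E(K, 0xCE) = 0x18.
C[3]: P[3] ⊕ 0x18 = 0xD5; E(K, 0xD5) = 0xDE.
C[4]: P[4] ⊕ 0xDE = 0x8E; E(K, 0x8E) = 0x08.
C[5]: P[5] ⊕ 0x08 = 0x6F; E(K, 0x6F) = 0x70.
C[6]: P[6] ⊕ 0x70 = 0x68; E(K, 0x68) = 0xB1.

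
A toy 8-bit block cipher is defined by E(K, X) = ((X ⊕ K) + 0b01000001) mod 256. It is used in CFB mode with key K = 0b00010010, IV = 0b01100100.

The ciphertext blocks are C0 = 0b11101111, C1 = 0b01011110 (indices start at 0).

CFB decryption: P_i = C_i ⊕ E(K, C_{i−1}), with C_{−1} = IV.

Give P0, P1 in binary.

P0: E(K, 0b01100100) = 0b10110111; 0b11101111 ⊕ 0b10110111 = 0b01011000.
P1: E(K, 0b11101111) = 0b00111110; 0b01011110 ⊕ 0b00111110 = 0b01100000.

P0 = 0b01011000, P1 = 0b01100000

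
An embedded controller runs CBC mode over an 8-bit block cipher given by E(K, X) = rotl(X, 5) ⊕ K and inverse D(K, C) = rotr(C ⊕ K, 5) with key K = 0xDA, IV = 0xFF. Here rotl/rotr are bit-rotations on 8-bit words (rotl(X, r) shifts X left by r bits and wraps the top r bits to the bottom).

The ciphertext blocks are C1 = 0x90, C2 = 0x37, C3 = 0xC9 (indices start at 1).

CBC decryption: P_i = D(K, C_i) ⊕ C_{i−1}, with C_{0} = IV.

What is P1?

P1: D(K, 0x90) = 0x52; 0x52 ⊕ 0xFF = 0xAD.

P1 = 0xAD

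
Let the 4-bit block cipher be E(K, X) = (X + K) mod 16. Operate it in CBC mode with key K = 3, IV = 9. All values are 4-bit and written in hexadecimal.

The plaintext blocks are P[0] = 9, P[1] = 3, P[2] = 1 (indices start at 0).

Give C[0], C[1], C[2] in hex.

CBC encryption: C_i = E(K, P_i ⊕ C_{i−1}), with C_{−1} = IV.
C[0]: P[0] ⊕ 9 = 0; E(K, 0) = 3.
C[1]: P[1] ⊕ 3 = 0; E(K, 0) = 3.
C[2]: P[2] ⊕ 3 = 2; E(K, 2) = 5.

C[0] = 3, C[1] = 3, C[2] = 5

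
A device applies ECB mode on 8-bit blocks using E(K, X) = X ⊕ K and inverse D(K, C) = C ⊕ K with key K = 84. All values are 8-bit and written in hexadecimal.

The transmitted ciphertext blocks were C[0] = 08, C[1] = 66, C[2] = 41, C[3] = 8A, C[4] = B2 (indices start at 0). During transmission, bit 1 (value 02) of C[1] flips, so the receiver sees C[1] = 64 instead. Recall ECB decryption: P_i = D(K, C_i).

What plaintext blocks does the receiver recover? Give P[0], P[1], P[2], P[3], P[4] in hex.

P[0] = 8C, P[1] = E0, P[2] = C5, P[3] = 0E, P[4] = 36

Only C[1] changed, to 64. In ECB, a change in C_i affects only P_i. Decrypting the received ciphertext:
P[0]: D(K, 08) = 8C.
P[1]: D(K, 64) = E0.
P[2]: D(K, 41) = C5.
P[3]: D(K, 8A) = 0E.
P[4]: D(K, B2) = 36.
Blocks that differ from the original plaintext: P[1].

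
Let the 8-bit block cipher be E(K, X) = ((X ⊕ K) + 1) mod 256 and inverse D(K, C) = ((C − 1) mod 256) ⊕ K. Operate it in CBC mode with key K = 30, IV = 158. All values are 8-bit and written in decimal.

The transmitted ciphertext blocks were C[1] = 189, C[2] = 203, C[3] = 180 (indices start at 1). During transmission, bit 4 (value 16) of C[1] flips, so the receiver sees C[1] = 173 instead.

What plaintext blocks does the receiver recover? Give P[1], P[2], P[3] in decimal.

P[1] = 44, P[2] = 121, P[3] = 102

CBC decryption: P_i = D(K, C_i) ⊕ C_{i−1}, with C_{0} = IV.
Only C[1] changed, to 173. In CBC, a change in C_i garbles P_i and flips the same bit in P_{i+1}. Decrypting the received ciphertext:
P[1]: D(K, 173) = 178; 178 ⊕ 158 = 44.
P[2]: D(K, 203) = 212; 212 ⊕ 173 = 121.
P[3]: D(K, 180) = 173; 173 ⊕ 203 = 102.
Blocks that differ from the original plaintext: P[1], P[2].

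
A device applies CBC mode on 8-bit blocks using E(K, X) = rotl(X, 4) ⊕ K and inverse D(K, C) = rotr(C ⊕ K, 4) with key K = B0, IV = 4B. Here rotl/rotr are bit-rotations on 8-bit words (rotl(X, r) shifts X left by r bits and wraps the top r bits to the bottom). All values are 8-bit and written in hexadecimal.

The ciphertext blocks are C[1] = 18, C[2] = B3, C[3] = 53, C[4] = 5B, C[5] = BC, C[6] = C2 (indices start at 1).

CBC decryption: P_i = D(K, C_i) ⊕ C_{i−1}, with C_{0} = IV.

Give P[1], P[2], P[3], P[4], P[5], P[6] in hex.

P[1] = C1, P[2] = 28, P[3] = 8D, P[4] = ED, P[5] = 9B, P[6] = 9B

P[1]: D(K, 18) = 8A; 8A ⊕ 4B = C1.
P[2]: D(K, B3) = 30; 30 ⊕ 18 = 28.
P[3]: D(K, 53) = 3E; 3E ⊕ B3 = 8D.
P[4]: D(K, 5B) = BE; BE ⊕ 53 = ED.
P[5]: D(K, BC) = C0; C0 ⊕ 5B = 9B.
P[6]: D(K, C2) = 27; 27 ⊕ BC = 9B.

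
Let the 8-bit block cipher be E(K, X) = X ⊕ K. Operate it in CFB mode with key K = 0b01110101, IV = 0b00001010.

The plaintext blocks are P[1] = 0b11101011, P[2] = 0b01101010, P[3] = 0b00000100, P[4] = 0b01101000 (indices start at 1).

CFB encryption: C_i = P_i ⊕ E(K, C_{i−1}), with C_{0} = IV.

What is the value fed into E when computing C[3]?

C[1]: E(K, 0b00001010) = 0b01111111; 0b11101011 ⊕ 0b01111111 = 0b10010100.
C[2]: E(K, 0b10010100) = 0b11100001; 0b01101010 ⊕ 0b11100001 = 0b10001011.
C[3]: E(K, 0b10001011) = 0b11111110; 0b00000100 ⊕ 0b11111110 = 0b11111010.
So the input to E for block [3] is 0b10001011.

0b10001011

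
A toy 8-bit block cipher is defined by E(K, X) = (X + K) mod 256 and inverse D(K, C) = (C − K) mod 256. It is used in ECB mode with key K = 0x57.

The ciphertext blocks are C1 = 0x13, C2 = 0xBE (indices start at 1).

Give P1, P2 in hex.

P1 = 0xBC, P2 = 0x67

ECB decryption: P_i = D(K, C_i).
P1: D(K, 0x13) = 0xBC.
P2: D(K, 0xBE) = 0x67.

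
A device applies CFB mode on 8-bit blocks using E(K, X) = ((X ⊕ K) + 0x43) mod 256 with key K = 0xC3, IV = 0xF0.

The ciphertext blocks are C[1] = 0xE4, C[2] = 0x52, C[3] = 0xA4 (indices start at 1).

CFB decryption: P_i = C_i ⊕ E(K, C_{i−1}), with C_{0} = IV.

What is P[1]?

P[1] = 0x92

P[1]: E(K, 0xF0) = 0x76; 0xE4 ⊕ 0x76 = 0x92.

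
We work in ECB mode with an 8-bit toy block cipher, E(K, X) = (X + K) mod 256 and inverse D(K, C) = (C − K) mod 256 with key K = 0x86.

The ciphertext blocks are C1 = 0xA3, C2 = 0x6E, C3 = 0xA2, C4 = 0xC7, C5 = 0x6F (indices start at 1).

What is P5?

ECB decryption: P_i = D(K, C_i).
P5: D(K, 0x6F) = 0xE9.

P5 = 0xE9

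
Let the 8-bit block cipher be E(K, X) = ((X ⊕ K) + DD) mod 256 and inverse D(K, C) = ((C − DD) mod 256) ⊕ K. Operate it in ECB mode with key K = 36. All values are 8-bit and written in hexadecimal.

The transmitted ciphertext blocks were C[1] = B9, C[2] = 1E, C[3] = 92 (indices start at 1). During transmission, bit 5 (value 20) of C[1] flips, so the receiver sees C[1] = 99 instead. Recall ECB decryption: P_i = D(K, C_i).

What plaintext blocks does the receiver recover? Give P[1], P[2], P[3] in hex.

Only C[1] changed, to 99. In ECB, a change in C_i affects only P_i. Decrypting the received ciphertext:
P[1]: D(K, 99) = 8A.
P[2]: D(K, 1E) = 77.
P[3]: D(K, 92) = 83.
Blocks that differ from the original plaintext: P[1].

P[1] = 8A, P[2] = 77, P[3] = 83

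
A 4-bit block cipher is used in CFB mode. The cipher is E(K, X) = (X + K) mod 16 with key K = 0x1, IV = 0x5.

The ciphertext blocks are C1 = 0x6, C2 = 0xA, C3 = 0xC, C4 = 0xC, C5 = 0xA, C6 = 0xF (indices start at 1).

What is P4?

P4 = 0x1

CFB decryption: P_i = C_i ⊕ E(K, C_{i−1}), with C_{0} = IV.
P4: E(K, 0xC) = 0xD; 0xC ⊕ 0xD = 0x1.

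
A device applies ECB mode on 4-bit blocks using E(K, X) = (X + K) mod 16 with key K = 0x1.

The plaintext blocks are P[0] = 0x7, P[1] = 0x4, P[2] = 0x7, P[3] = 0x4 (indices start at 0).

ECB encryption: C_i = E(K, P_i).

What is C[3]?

C[3]: E(K, 0x4) = 0x5.

C[3] = 0x5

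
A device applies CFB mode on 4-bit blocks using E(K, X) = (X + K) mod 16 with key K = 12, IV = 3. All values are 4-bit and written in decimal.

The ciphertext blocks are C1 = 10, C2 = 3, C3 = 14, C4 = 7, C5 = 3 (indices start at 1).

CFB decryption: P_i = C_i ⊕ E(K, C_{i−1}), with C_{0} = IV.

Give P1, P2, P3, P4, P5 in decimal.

P1: E(K, 3) = 15; 10 ⊕ 15 = 5.
P2: E(K, 10) = 6; 3 ⊕ 6 = 5.
P3: E(K, 3) = 15; 14 ⊕ 15 = 1.
P4: E(K, 14) = 10; 7 ⊕ 10 = 13.
P5: E(K, 7) = 3; 3 ⊕ 3 = 0.

P1 = 5, P2 = 5, P3 = 1, P4 = 13, P5 = 0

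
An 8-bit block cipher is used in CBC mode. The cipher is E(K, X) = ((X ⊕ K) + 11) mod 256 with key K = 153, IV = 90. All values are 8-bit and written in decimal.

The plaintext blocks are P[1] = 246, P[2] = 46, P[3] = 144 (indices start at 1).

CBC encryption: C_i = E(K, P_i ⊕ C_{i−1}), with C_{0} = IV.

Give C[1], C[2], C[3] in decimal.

C[1]: P[1] ⊕ 90 = 172; E(K, 172) = 64.
C[2]: P[2] ⊕ 64 = 110; E(K, 110) = 2.
C[3]: P[3] ⊕ 2 = 146; E(K, 146) = 22.

C[1] = 64, C[2] = 2, C[3] = 22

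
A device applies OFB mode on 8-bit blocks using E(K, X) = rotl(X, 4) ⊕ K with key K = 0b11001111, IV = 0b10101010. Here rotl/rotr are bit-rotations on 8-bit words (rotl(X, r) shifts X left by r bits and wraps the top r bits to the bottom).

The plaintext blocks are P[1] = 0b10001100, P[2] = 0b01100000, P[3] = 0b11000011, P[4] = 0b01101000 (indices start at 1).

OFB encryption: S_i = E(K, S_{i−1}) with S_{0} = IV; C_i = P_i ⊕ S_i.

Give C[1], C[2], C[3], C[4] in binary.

C[1] = 0b11101001, C[2] = 0b11111001, C[3] = 0b10010101, C[4] = 0b11000010

C[1]: S = E(K, 0b10101010) = 0b01100101; 0b10001100 ⊕ 0b01100101 = 0b11101001.
C[2]: S = E(K, 0b01100101) = 0b10011001; 0b01100000 ⊕ 0b10011001 = 0b11111001.
C[3]: S = E(K, 0b10011001) = 0b01010110; 0b11000011 ⊕ 0b01010110 = 0b10010101.
C[4]: S = E(K, 0b01010110) = 0b10101010; 0b01101000 ⊕ 0b10101010 = 0b11000010.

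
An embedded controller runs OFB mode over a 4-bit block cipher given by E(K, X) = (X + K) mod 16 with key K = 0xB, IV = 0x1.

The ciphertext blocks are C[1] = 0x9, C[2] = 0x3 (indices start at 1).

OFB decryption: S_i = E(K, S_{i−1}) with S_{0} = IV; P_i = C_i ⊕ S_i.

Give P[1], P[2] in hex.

P[1] = 0x5, P[2] = 0x4

P[1]: S = E(K, 0x1) = 0xC; 0x9 ⊕ 0xC = 0x5.
P[2]: S = E(K, 0xC) = 0x7; 0x3 ⊕ 0x7 = 0x4.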